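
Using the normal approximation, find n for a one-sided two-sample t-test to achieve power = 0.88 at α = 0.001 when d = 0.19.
n = 1008 per group

Sample size formula (two-sample t-test, normal approximation):
n = 2 · ((z_α + z_β) / d)²

z_α = 3.090 (for α = 0.001, one-sided)
z_β = 1.175 (for power = 0.88)
d = 0.19

n = 2 · ((3.090 + 1.175) / 0.19)²
n = 2 · (22.447)²
n ≈ 1007.74
Round up to the next whole number: n = 1008 per group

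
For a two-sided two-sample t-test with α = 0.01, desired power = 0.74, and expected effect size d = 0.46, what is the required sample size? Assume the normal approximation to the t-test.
n = 98 per group

Sample size formula (two-sample t-test, normal approximation):
n = 2 · ((z_{α/2} + z_β) / d)²

z_{α/2} = 2.576 (for α = 0.01, two-sided)
z_β = 0.643 (for power = 0.74)
d = 0.46

n = 2 · ((2.576 + 0.643) / 0.46)²
n = 2 · (6.998)²
n ≈ 97.94
Round up to the next whole number: n = 98 per group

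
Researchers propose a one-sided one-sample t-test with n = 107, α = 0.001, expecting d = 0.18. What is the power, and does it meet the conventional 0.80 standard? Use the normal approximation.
Power ≈ 0.11; the study is underpowered (power < 0.80)

Power calculation (one-sample t-test, normal approximation):
z_β = d · √n - z_α
z_β = 0.18 · √107 - 3.090
z_β = 0.18 · 10.344 - 3.090
z_β = -1.228

Power = Φ(z_β) = Φ(-1.228) ≈ 0.110

Effect size d = 0.18 is very small by Cohen's convention (0.2/0.5/0.8).

Threshold: power ≥ 0.80 is conventionally adequate.
Power ≈ 0.11 → the study is underpowered (power < 0.80).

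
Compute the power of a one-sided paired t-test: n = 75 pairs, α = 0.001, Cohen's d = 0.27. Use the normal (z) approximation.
Power ≈ 0.23

Power calculation (paired t-test, normal approximation):
z_β = d · √n - z_α
z_β = 0.27 · √75 - 3.090
z_β = 0.27 · 8.660 - 3.090
z_β = -0.752

Power = Φ(z_β) = Φ(-0.752) ≈ 0.226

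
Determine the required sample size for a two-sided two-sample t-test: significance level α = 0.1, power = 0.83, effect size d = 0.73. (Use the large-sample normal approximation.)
n = 26 per group

Sample size formula (two-sample t-test, normal approximation):
n = 2 · ((z_{α/2} + z_β) / d)²

z_{α/2} = 1.645 (for α = 0.1, two-sided)
z_β = 0.954 (for power = 0.83)
d = 0.73

n = 2 · ((1.645 + 0.954) / 0.73)²
n = 2 · (3.560)²
n ≈ 25.35
Round up to the next whole number: n = 26 per group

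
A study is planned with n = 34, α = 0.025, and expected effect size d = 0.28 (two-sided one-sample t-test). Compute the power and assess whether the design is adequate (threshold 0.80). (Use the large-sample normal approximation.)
Power ≈ 0.27; the study is underpowered (power < 0.80)

Power calculation (one-sample t-test, normal approximation):
z_β = d · √n - z_{α/2}
z_β = 0.28 · √34 - 2.241
z_β = 0.28 · 5.831 - 2.241
z_β = -0.609

Power = Φ(z_β) = Φ(-0.609) ≈ 0.271

Effect size d = 0.28 is small by Cohen's convention (0.2/0.5/0.8).

Threshold: power ≥ 0.80 is conventionally adequate.
Power ≈ 0.27 → the study is underpowered (power < 0.80).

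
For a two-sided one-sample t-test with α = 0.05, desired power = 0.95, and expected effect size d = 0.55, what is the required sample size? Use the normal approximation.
n = 43

Sample size formula (one-sample t-test, normal approximation):
n = ((z_{α/2} + z_β) / d)²

z_{α/2} = 1.960 (for α = 0.05, two-sided)
z_β = 1.645 (for power = 0.95)
d = 0.55

n = ((1.960 + 1.645) / 0.55)²
n = (6.555)²
n ≈ 42.97
Round up to the next whole number: n = 43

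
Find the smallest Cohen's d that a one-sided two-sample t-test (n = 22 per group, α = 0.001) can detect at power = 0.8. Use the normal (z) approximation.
d ≈ 1.19

Minimum detectable effect (two-sample t-test, normal approximation):
d = (z_α + z_β) / √(n/2)
d = (3.090 + 0.842) / √(22/2)
d = 3.932 / 3.317
d ≈ 1.19

By Cohen's convention (0.2 small / 0.5 medium / 0.8 large): large effect.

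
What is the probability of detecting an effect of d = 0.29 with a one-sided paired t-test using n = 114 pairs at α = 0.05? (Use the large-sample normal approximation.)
Power ≈ 0.93

Power calculation (paired t-test, normal approximation):
z_β = d · √n - z_α
z_β = 0.29 · √114 - 1.645
z_β = 0.29 · 10.677 - 1.645
z_β = 1.451

Power = Φ(z_β) = Φ(1.451) ≈ 0.927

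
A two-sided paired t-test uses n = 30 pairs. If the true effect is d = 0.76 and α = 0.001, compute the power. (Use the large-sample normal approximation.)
Power ≈ 0.81

Power calculation (paired t-test, normal approximation):
z_β = d · √n - z_{α/2}
z_β = 0.76 · √30 - 3.291
z_β = 0.76 · 5.477 - 3.291
z_β = 0.872

Power = Φ(z_β) = Φ(0.872) ≈ 0.808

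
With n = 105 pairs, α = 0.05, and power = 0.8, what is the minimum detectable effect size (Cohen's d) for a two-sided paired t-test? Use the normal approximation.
d ≈ 0.27

Minimum detectable effect (paired t-test, normal approximation):
d = (z_{α/2} + z_β) / √n
d = (1.960 + 0.842) / √105
d = 2.802 / 10.247
d ≈ 0.27

By Cohen's convention (0.2 small / 0.5 medium / 0.8 large): small effect.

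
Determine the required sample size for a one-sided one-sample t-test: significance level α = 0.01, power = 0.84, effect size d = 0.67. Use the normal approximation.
n = 25

Sample size formula (one-sample t-test, normal approximation):
n = ((z_α + z_β) / d)²

z_α = 2.326 (for α = 0.01, one-sided)
z_β = 0.994 (for power = 0.84)
d = 0.67

n = ((2.326 + 0.994) / 0.67)²
n = (4.955)²
n ≈ 24.55
Round up to the next whole number: n = 25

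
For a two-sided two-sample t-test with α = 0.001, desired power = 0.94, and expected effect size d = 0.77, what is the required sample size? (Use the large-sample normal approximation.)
n = 80 per group

Sample size formula (two-sample t-test, normal approximation):
n = 2 · ((z_{α/2} + z_β) / d)²

z_{α/2} = 3.291 (for α = 0.001, two-sided)
z_β = 1.555 (for power = 0.94)
d = 0.77

n = 2 · ((3.291 + 1.555) / 0.77)²
n = 2 · (6.294)²
n ≈ 79.23
Round up to the next whole number: n = 80 per group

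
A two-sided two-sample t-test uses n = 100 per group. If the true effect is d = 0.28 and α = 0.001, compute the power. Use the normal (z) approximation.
Power ≈ 0.09

Power calculation (two-sample t-test, normal approximation):
z_β = d · √(n/2) - z_{α/2}
z_β = 0.28 · √(100/2) - 3.291
z_β = 0.28 · 7.071 - 3.291
z_β = -1.311

Power = Φ(z_β) = Φ(-1.311) ≈ 0.095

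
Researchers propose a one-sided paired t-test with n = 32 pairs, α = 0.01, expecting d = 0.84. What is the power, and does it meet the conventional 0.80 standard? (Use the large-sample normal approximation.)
Power ≈ 0.99; the study is adequately powered (power ≥ 0.80)

Power calculation (paired t-test, normal approximation):
z_β = d · √n - z_α
z_β = 0.84 · √32 - 2.326
z_β = 0.84 · 5.657 - 2.326
z_β = 2.425

Power = Φ(z_β) = Φ(2.425) ≈ 0.992

Effect size d = 0.84 is large by Cohen's convention (0.2/0.5/0.8).

Threshold: power ≥ 0.80 is conventionally adequate.
Power ≈ 0.99 → the study is adequately powered (power ≥ 0.80).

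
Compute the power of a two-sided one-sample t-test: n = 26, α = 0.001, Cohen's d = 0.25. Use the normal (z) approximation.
Power ≈ 0.02

Power calculation (one-sample t-test, normal approximation):
z_β = d · √n - z_{α/2}
z_β = 0.25 · √26 - 3.291
z_β = 0.25 · 5.099 - 3.291
z_β = -2.016

Power = Φ(z_β) = Φ(-2.016) ≈ 0.022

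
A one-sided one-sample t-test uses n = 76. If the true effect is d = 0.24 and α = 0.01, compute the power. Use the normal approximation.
Power ≈ 0.41

Power calculation (one-sample t-test, normal approximation):
z_β = d · √n - z_α
z_β = 0.24 · √76 - 2.326
z_β = 0.24 · 8.718 - 2.326
z_β = -0.234

Power = Φ(z_β) = Φ(-0.234) ≈ 0.407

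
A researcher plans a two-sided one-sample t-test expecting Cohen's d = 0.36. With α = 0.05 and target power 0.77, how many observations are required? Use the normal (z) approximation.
n = 57

Sample size formula (one-sample t-test, normal approximation):
n = ((z_{α/2} + z_β) / d)²

z_{α/2} = 1.960 (for α = 0.05, two-sided)
z_β = 0.739 (for power = 0.77)
d = 0.36

n = ((1.960 + 0.739) / 0.36)²
n = (7.497)²
n ≈ 56.21
Round up to the next whole number: n = 57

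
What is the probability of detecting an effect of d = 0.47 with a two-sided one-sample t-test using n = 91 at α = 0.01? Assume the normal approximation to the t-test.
Power ≈ 0.97

Power calculation (one-sample t-test, normal approximation):
z_β = d · √n - z_{α/2}
z_β = 0.47 · √91 - 2.576
z_β = 0.47 · 9.539 - 2.576
z_β = 1.908

Power = Φ(z_β) = Φ(1.908) ≈ 0.972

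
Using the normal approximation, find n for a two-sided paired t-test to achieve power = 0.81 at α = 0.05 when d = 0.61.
n = 22 pairs

Sample size formula (paired t-test, normal approximation):
n = ((z_{α/2} + z_β) / d)²

z_{α/2} = 1.960 (for α = 0.05, two-sided)
z_β = 0.878 (for power = 0.81)
d = 0.61

n = ((1.960 + 0.878) / 0.61)²
n = (4.652)²
n ≈ 21.64
Round up to the next whole number: n = 22 pairs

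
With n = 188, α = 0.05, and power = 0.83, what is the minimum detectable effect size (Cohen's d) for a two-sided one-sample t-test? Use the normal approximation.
d ≈ 0.21

Minimum detectable effect (one-sample t-test, normal approximation):
d = (z_{α/2} + z_β) / √n
d = (1.960 + 0.954) / √188
d = 2.914 / 13.711
d ≈ 0.21

By Cohen's convention (0.2 small / 0.5 medium / 0.8 large): small effect.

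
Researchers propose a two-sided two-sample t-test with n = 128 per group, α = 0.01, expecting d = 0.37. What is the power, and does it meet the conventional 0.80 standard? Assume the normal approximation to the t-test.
Power ≈ 0.65; the study is underpowered (power < 0.80)

Power calculation (two-sample t-test, normal approximation):
z_β = d · √(n/2) - z_{α/2}
z_β = 0.37 · √(128/2) - 2.576
z_β = 0.37 · 8.000 - 2.576
z_β = 0.384

Power = Φ(z_β) = Φ(0.384) ≈ 0.650

Effect size d = 0.37 is small by Cohen's convention (0.2/0.5/0.8).

Threshold: power ≥ 0.80 is conventionally adequate.
Power ≈ 0.65 → the study is underpowered (power < 0.80).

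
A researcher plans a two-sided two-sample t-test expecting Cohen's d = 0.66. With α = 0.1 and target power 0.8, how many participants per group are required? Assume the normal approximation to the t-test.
n = 29 per group

Sample size formula (two-sample t-test, normal approximation):
n = 2 · ((z_{α/2} + z_β) / d)²

z_{α/2} = 1.645 (for α = 0.1, two-sided)
z_β = 0.842 (for power = 0.8)
d = 0.66

n = 2 · ((1.645 + 0.842) / 0.66)²
n = 2 · (3.768)²
n ≈ 28.40
Round up to the next whole number: n = 29 per group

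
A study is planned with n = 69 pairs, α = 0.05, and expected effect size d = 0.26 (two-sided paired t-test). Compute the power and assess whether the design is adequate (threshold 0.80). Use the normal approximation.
Power ≈ 0.58; the study is underpowered (power < 0.80)

Power calculation (paired t-test, normal approximation):
z_β = d · √n - z_{α/2}
z_β = 0.26 · √69 - 1.960
z_β = 0.26 · 8.307 - 1.960
z_β = 0.200

Power = Φ(z_β) = Φ(0.200) ≈ 0.579

Effect size d = 0.26 is small by Cohen's convention (0.2/0.5/0.8).

Threshold: power ≥ 0.80 is conventionally adequate.
Power ≈ 0.58 → the study is underpowered (power < 0.80).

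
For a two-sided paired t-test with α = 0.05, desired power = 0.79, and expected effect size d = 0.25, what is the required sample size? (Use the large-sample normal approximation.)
n = 123 pairs

Sample size formula (paired t-test, normal approximation):
n = ((z_{α/2} + z_β) / d)²

z_{α/2} = 1.960 (for α = 0.05, two-sided)
z_β = 0.806 (for power = 0.79)
d = 0.25

n = ((1.960 + 0.806) / 0.25)²
n = (11.064)²
n ≈ 122.41
Round up to the next whole number: n = 123 pairs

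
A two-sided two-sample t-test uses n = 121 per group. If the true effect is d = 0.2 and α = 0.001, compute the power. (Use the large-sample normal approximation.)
Power ≈ 0.04

Power calculation (two-sample t-test, normal approximation):
z_β = d · √(n/2) - z_{α/2}
z_β = 0.2 · √(121/2) - 3.291
z_β = 0.2 · 7.778 - 3.291
z_β = -1.735

Power = Φ(z_β) = Φ(-1.735) ≈ 0.041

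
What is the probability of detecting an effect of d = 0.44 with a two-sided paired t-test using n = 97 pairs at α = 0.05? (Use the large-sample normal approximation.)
Power ≈ 0.99

Power calculation (paired t-test, normal approximation):
z_β = d · √n - z_{α/2}
z_β = 0.44 · √97 - 1.960
z_β = 0.44 · 9.849 - 1.960
z_β = 2.374

Power = Φ(z_β) = Φ(2.374) ≈ 0.991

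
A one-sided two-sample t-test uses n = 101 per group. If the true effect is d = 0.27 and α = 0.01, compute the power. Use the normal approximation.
Power ≈ 0.34

Power calculation (two-sample t-test, normal approximation):
z_β = d · √(n/2) - z_α
z_β = 0.27 · √(101/2) - 2.326
z_β = 0.27 · 7.106 - 2.326
z_β = -0.408

Power = Φ(z_β) = Φ(-0.408) ≈ 0.342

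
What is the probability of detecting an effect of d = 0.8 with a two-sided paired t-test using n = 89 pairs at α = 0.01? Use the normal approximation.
Power ≈ 1.00

Power calculation (paired t-test, normal approximation):
z_β = d · √n - z_{α/2}
z_β = 0.8 · √89 - 2.576
z_β = 0.8 · 9.434 - 2.576
z_β = 4.971

Power = Φ(z_β) = Φ(4.971) ≈ 1.000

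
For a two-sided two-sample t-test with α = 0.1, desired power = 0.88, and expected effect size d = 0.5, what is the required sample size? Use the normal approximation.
n = 64 per group

Sample size formula (two-sample t-test, normal approximation):
n = 2 · ((z_{α/2} + z_β) / d)²

z_{α/2} = 1.645 (for α = 0.1, two-sided)
z_β = 1.175 (for power = 0.88)
d = 0.5

n = 2 · ((1.645 + 1.175) / 0.5)²
n = 2 · (5.640)²
n ≈ 63.62
Round up to the next whole number: n = 64 per group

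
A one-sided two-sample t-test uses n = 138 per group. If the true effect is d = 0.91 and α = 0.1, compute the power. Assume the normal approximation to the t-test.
Power ≈ 1.00

Power calculation (two-sample t-test, normal approximation):
z_β = d · √(n/2) - z_α
z_β = 0.91 · √(138/2) - 1.282
z_β = 0.91 · 8.307 - 1.282
z_β = 6.277

Power = Φ(z_β) = Φ(6.277) ≈ 1.000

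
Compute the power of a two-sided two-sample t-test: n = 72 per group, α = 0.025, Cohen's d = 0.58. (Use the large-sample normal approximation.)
Power ≈ 0.89

Power calculation (two-sample t-test, normal approximation):
z_β = d · √(n/2) - z_{α/2}
z_β = 0.58 · √(72/2) - 2.241
z_β = 0.58 · 6.000 - 2.241
z_β = 1.239

Power = Φ(z_β) = Φ(1.239) ≈ 0.892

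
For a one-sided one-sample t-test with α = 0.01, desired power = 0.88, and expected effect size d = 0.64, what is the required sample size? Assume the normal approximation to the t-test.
n = 30

Sample size formula (one-sample t-test, normal approximation):
n = ((z_α + z_β) / d)²

z_α = 2.326 (for α = 0.01, one-sided)
z_β = 1.175 (for power = 0.88)
d = 0.64

n = ((2.326 + 1.175) / 0.64)²
n = (5.470)²
n ≈ 29.92
Round up to the next whole number: n = 30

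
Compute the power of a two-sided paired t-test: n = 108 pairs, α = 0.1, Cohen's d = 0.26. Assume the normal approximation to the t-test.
Power ≈ 0.85

Power calculation (paired t-test, normal approximation):
z_β = d · √n - z_{α/2}
z_β = 0.26 · √108 - 1.645
z_β = 0.26 · 10.392 - 1.645
z_β = 1.057

Power = Φ(z_β) = Φ(1.057) ≈ 0.855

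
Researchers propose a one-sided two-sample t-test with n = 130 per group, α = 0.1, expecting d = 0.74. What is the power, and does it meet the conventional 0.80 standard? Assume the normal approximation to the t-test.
Power ≈ 1.00; the study is adequately powered (power ≥ 0.80)

Power calculation (two-sample t-test, normal approximation):
z_β = d · √(n/2) - z_α
z_β = 0.74 · √(130/2) - 1.282
z_β = 0.74 · 8.062 - 1.282
z_β = 4.685

Power = Φ(z_β) = Φ(4.685) ≈ 1.000

Effect size d = 0.74 is medium by Cohen's convention (0.2/0.5/0.8).

Threshold: power ≥ 0.80 is conventionally adequate.
Power ≈ 1.00 → the study is adequately powered (power ≥ 0.80).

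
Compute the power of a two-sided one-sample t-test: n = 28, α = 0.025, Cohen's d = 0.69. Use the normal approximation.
Power ≈ 0.92

Power calculation (one-sample t-test, normal approximation):
z_β = d · √n - z_{α/2}
z_β = 0.69 · √28 - 2.241
z_β = 0.69 · 5.292 - 2.241
z_β = 1.410

Power = Φ(z_β) = Φ(1.410) ≈ 0.921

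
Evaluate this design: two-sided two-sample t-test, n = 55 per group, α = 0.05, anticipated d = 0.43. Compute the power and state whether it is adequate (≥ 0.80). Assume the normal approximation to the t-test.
Power ≈ 0.62; the study is underpowered (power < 0.80)

Power calculation (two-sample t-test, normal approximation):
z_β = d · √(n/2) - z_{α/2}
z_β = 0.43 · √(55/2) - 1.960
z_β = 0.43 · 5.244 - 1.960
z_β = 0.295

Power = Φ(z_β) = Φ(0.295) ≈ 0.616

Effect size d = 0.43 is small by Cohen's convention (0.2/0.5/0.8).

Threshold: power ≥ 0.80 is conventionally adequate.
Power ≈ 0.62 → the study is underpowered (power < 0.80).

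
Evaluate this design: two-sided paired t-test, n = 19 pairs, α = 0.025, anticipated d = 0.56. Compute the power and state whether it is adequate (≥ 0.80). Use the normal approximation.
Power ≈ 0.58; the study is underpowered (power < 0.80)

Power calculation (paired t-test, normal approximation):
z_β = d · √n - z_{α/2}
z_β = 0.56 · √19 - 2.241
z_β = 0.56 · 4.359 - 2.241
z_β = 0.200

Power = Φ(z_β) = Φ(0.200) ≈ 0.579

Effect size d = 0.56 is medium by Cohen's convention (0.2/0.5/0.8).

Threshold: power ≥ 0.80 is conventionally adequate.
Power ≈ 0.58 → the study is underpowered (power < 0.80).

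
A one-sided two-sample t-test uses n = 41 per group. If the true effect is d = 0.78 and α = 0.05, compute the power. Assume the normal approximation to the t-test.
Power ≈ 0.97

Power calculation (two-sample t-test, normal approximation):
z_β = d · √(n/2) - z_α
z_β = 0.78 · √(41/2) - 1.645
z_β = 0.78 · 4.528 - 1.645
z_β = 1.887

Power = Φ(z_β) = Φ(1.887) ≈ 0.970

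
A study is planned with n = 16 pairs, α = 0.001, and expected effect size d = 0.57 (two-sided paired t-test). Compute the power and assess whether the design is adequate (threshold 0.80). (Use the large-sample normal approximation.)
Power ≈ 0.16; the study is underpowered (power < 0.80)

Power calculation (paired t-test, normal approximation):
z_β = d · √n - z_{α/2}
z_β = 0.57 · √16 - 3.291
z_β = 0.57 · 4.000 - 3.291
z_β = -1.011

Power = Φ(z_β) = Φ(-1.011) ≈ 0.156

Effect size d = 0.57 is medium by Cohen's convention (0.2/0.5/0.8).

Threshold: power ≥ 0.80 is conventionally adequate.
Power ≈ 0.16 → the study is underpowered (power < 0.80).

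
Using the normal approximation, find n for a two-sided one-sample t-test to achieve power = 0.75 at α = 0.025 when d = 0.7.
n = 18

Sample size formula (one-sample t-test, normal approximation):
n = ((z_{α/2} + z_β) / d)²

z_{α/2} = 2.241 (for α = 0.025, two-sided)
z_β = 0.674 (for power = 0.75)
d = 0.7

n = ((2.241 + 0.674) / 0.7)²
n = (4.164)²
n ≈ 17.34
Round up to the next whole number: n = 18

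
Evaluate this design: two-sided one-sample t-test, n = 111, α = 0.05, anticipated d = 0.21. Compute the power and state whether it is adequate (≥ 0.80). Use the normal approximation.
Power ≈ 0.60; the study is underpowered (power < 0.80)

Power calculation (one-sample t-test, normal approximation):
z_β = d · √n - z_{α/2}
z_β = 0.21 · √111 - 1.960
z_β = 0.21 · 10.536 - 1.960
z_β = 0.253

Power = Φ(z_β) = Φ(0.253) ≈ 0.600

Effect size d = 0.21 is small by Cohen's convention (0.2/0.5/0.8).

Threshold: power ≥ 0.80 is conventionally adequate.
Power ≈ 0.60 → the study is underpowered (power < 0.80).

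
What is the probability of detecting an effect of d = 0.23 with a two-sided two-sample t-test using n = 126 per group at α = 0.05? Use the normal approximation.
Power ≈ 0.45

Power calculation (two-sample t-test, normal approximation):
z_β = d · √(n/2) - z_{α/2}
z_β = 0.23 · √(126/2) - 1.960
z_β = 0.23 · 7.937 - 1.960
z_β = -0.134

Power = Φ(z_β) = Φ(-0.134) ≈ 0.447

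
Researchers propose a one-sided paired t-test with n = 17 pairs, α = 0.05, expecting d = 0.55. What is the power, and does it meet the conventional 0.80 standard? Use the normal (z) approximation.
Power ≈ 0.73; the study is underpowered (power < 0.80)

Power calculation (paired t-test, normal approximation):
z_β = d · √n - z_α
z_β = 0.55 · √17 - 1.645
z_β = 0.55 · 4.123 - 1.645
z_β = 0.623

Power = Φ(z_β) = Φ(0.623) ≈ 0.733

Effect size d = 0.55 is medium by Cohen's convention (0.2/0.5/0.8).

Threshold: power ≥ 0.80 is conventionally adequate.
Power ≈ 0.73 → the study is underpowered (power < 0.80).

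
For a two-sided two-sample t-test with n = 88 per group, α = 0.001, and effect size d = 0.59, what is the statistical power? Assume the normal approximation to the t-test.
Power ≈ 0.73

Power calculation (two-sample t-test, normal approximation):
z_β = d · √(n/2) - z_{α/2}
z_β = 0.59 · √(88/2) - 3.291
z_β = 0.59 · 6.633 - 3.291
z_β = 0.623

Power = Φ(z_β) = Φ(0.623) ≈ 0.733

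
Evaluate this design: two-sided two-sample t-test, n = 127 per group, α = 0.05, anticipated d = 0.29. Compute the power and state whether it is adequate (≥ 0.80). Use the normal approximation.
Power ≈ 0.64; the study is underpowered (power < 0.80)

Power calculation (two-sample t-test, normal approximation):
z_β = d · √(n/2) - z_{α/2}
z_β = 0.29 · √(127/2) - 1.960
z_β = 0.29 · 7.969 - 1.960
z_β = 0.351

Power = Φ(z_β) = Φ(0.351) ≈ 0.637

Effect size d = 0.29 is small by Cohen's convention (0.2/0.5/0.8).

Threshold: power ≥ 0.80 is conventionally adequate.
Power ≈ 0.64 → the study is underpowered (power < 0.80).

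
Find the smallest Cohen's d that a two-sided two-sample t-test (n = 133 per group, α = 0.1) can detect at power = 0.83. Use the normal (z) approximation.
d ≈ 0.32

Minimum detectable effect (two-sample t-test, normal approximation):
d = (z_{α/2} + z_β) / √(n/2)
d = (1.645 + 0.954) / √(133/2)
d = 2.599 / 8.155
d ≈ 0.32

By Cohen's convention (0.2 small / 0.5 medium / 0.8 large): small effect.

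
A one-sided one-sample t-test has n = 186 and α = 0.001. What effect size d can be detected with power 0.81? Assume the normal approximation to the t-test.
d ≈ 0.29

Minimum detectable effect (one-sample t-test, normal approximation):
d = (z_α + z_β) / √n
d = (3.090 + 0.878) / √186
d = 3.968 / 13.638
d ≈ 0.29

By Cohen's convention (0.2 small / 0.5 medium / 0.8 large): small effect.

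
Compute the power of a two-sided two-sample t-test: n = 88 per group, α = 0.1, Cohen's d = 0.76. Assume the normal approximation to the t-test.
Power ≈ 1.00

Power calculation (two-sample t-test, normal approximation):
z_β = d · √(n/2) - z_{α/2}
z_β = 0.76 · √(88/2) - 1.645
z_β = 0.76 · 6.633 - 1.645
z_β = 3.396

Power = Φ(z_β) = Φ(3.396) ≈ 1.000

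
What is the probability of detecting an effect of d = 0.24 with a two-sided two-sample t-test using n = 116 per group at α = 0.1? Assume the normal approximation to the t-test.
Power ≈ 0.57

Power calculation (two-sample t-test, normal approximation):
z_β = d · √(n/2) - z_{α/2}
z_β = 0.24 · √(116/2) - 1.645
z_β = 0.24 · 7.616 - 1.645
z_β = 0.183

Power = Φ(z_β) = Φ(0.183) ≈ 0.573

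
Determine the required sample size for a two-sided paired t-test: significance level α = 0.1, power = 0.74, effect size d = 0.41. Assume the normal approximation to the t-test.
n = 32 pairs

Sample size formula (paired t-test, normal approximation):
n = ((z_{α/2} + z_β) / d)²

z_{α/2} = 1.645 (for α = 0.1, two-sided)
z_β = 0.643 (for power = 0.74)
d = 0.41

n = ((1.645 + 0.643) / 0.41)²
n = (5.580)²
n ≈ 31.14
Round up to the next whole number: n = 32 pairs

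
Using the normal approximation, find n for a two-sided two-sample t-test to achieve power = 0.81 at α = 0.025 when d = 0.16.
n = 761 per group

Sample size formula (two-sample t-test, normal approximation):
n = 2 · ((z_{α/2} + z_β) / d)²

z_{α/2} = 2.241 (for α = 0.025, two-sided)
z_β = 0.878 (for power = 0.81)
d = 0.16

n = 2 · ((2.241 + 0.878) / 0.16)²
n = 2 · (19.494)²
n ≈ 760.03
Round up to the next whole number: n = 761 per group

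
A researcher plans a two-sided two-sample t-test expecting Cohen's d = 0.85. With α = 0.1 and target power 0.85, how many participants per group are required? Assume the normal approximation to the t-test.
n = 20 per group

Sample size formula (two-sample t-test, normal approximation):
n = 2 · ((z_{α/2} + z_β) / d)²

z_{α/2} = 1.645 (for α = 0.1, two-sided)
z_β = 1.036 (for power = 0.85)
d = 0.85

n = 2 · ((1.645 + 1.036) / 0.85)²
n = 2 · (3.154)²
n ≈ 19.90
Round up to the next whole number: n = 20 per group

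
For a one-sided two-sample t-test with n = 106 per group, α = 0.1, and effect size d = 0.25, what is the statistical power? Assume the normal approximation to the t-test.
Power ≈ 0.70

Power calculation (two-sample t-test, normal approximation):
z_β = d · √(n/2) - z_α
z_β = 0.25 · √(106/2) - 1.282
z_β = 0.25 · 7.280 - 1.282
z_β = 0.538

Power = Φ(z_β) = Φ(0.538) ≈ 0.705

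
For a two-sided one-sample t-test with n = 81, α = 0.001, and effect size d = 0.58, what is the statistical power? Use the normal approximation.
Power ≈ 0.97

Power calculation (one-sample t-test, normal approximation):
z_β = d · √n - z_{α/2}
z_β = 0.58 · √81 - 3.291
z_β = 0.58 · 9.000 - 3.291
z_β = 1.929

Power = Φ(z_β) = Φ(1.929) ≈ 0.973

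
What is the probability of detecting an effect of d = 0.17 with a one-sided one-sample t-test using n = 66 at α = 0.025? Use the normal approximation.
Power ≈ 0.28

Power calculation (one-sample t-test, normal approximation):
z_β = d · √n - z_α
z_β = 0.17 · √66 - 1.960
z_β = 0.17 · 8.124 - 1.960
z_β = -0.579

Power = Φ(z_β) = Φ(-0.579) ≈ 0.281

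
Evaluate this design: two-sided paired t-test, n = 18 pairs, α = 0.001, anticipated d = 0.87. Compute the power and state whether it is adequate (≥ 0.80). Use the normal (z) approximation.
Power ≈ 0.66; the study is underpowered (power < 0.80)

Power calculation (paired t-test, normal approximation):
z_β = d · √n - z_{α/2}
z_β = 0.87 · √18 - 3.291
z_β = 0.87 · 4.243 - 3.291
z_β = 0.401

Power = Φ(z_β) = Φ(0.401) ≈ 0.656

Effect size d = 0.87 is large by Cohen's convention (0.2/0.5/0.8).

Threshold: power ≥ 0.80 is conventionally adequate.
Power ≈ 0.66 → the study is underpowered (power < 0.80).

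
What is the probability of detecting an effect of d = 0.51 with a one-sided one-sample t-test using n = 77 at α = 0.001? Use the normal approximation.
Power ≈ 0.92

Power calculation (one-sample t-test, normal approximation):
z_β = d · √n - z_α
z_β = 0.51 · √77 - 3.090
z_β = 0.51 · 8.775 - 3.090
z_β = 1.385

Power = Φ(z_β) = Φ(1.385) ≈ 0.917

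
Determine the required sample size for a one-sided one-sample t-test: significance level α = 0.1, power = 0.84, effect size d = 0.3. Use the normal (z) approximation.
n = 58

Sample size formula (one-sample t-test, normal approximation):
n = ((z_α + z_β) / d)²

z_α = 1.282 (for α = 0.1, one-sided)
z_β = 0.994 (for power = 0.84)
d = 0.3

n = ((1.282 + 0.994) / 0.3)²
n = (7.587)²
n ≈ 57.56
Round up to the next whole number: n = 58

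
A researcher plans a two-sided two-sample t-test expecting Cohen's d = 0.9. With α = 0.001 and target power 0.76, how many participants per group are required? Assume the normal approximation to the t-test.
n = 40 per group

Sample size formula (two-sample t-test, normal approximation):
n = 2 · ((z_{α/2} + z_β) / d)²

z_{α/2} = 3.291 (for α = 0.001, two-sided)
z_β = 0.706 (for power = 0.76)
d = 0.9

n = 2 · ((3.291 + 0.706) / 0.9)²
n = 2 · (4.441)²
n ≈ 39.44
Round up to the next whole number: n = 40 per group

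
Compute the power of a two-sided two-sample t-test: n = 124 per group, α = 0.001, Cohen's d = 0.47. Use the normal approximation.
Power ≈ 0.66

Power calculation (two-sample t-test, normal approximation):
z_β = d · √(n/2) - z_{α/2}
z_β = 0.47 · √(124/2) - 3.291
z_β = 0.47 · 7.874 - 3.291
z_β = 0.410

Power = Φ(z_β) = Φ(0.410) ≈ 0.659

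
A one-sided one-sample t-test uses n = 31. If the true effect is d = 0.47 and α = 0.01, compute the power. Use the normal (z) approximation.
Power ≈ 0.61

Power calculation (one-sample t-test, normal approximation):
z_β = d · √n - z_α
z_β = 0.47 · √31 - 2.326
z_β = 0.47 · 5.568 - 2.326
z_β = 0.291

Power = Φ(z_β) = Φ(0.291) ≈ 0.614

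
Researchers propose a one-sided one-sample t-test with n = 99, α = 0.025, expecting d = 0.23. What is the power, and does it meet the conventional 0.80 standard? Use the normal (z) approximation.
Power ≈ 0.63; the study is underpowered (power < 0.80)

Power calculation (one-sample t-test, normal approximation):
z_β = d · √n - z_α
z_β = 0.23 · √99 - 1.960
z_β = 0.23 · 9.950 - 1.960
z_β = 0.329

Power = Φ(z_β) = Φ(0.329) ≈ 0.629

Effect size d = 0.23 is small by Cohen's convention (0.2/0.5/0.8).

Threshold: power ≥ 0.80 is conventionally adequate.
Power ≈ 0.63 → the study is underpowered (power < 0.80).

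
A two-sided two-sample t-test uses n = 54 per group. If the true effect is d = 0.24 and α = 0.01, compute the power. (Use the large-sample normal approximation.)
Power ≈ 0.09

Power calculation (two-sample t-test, normal approximation):
z_β = d · √(n/2) - z_{α/2}
z_β = 0.24 · √(54/2) - 2.576
z_β = 0.24 · 5.196 - 2.576
z_β = -1.329

Power = Φ(z_β) = Φ(-1.329) ≈ 0.092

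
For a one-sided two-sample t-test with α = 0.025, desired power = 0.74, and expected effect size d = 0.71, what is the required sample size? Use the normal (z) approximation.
n = 27 per group

Sample size formula (two-sample t-test, normal approximation):
n = 2 · ((z_α + z_β) / d)²

z_α = 1.960 (for α = 0.025, one-sided)
z_β = 0.643 (for power = 0.74)
d = 0.71

n = 2 · ((1.960 + 0.643) / 0.71)²
n = 2 · (3.666)²
n ≈ 26.88
Round up to the next whole number: n = 27 per group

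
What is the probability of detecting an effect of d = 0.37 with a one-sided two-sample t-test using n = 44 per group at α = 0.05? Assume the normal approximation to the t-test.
Power ≈ 0.54

Power calculation (two-sample t-test, normal approximation):
z_β = d · √(n/2) - z_α
z_β = 0.37 · √(44/2) - 1.645
z_β = 0.37 · 4.690 - 1.645
z_β = 0.091

Power = Φ(z_β) = Φ(0.091) ≈ 0.536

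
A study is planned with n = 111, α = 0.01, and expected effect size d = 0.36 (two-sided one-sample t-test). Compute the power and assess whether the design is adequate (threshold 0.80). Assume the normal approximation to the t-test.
Power ≈ 0.89; the study is adequately powered (power ≥ 0.80)

Power calculation (one-sample t-test, normal approximation):
z_β = d · √n - z_{α/2}
z_β = 0.36 · √111 - 2.576
z_β = 0.36 · 10.536 - 2.576
z_β = 1.217

Power = Φ(z_β) = Φ(1.217) ≈ 0.888

Effect size d = 0.36 is small by Cohen's convention (0.2/0.5/0.8).

Threshold: power ≥ 0.80 is conventionally adequate.
Power ≈ 0.89 → the study is adequately powered (power ≥ 0.80).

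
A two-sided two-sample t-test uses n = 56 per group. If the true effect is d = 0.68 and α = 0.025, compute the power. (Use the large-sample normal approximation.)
Power ≈ 0.91

Power calculation (two-sample t-test, normal approximation):
z_β = d · √(n/2) - z_{α/2}
z_β = 0.68 · √(56/2) - 2.241
z_β = 0.68 · 5.292 - 2.241
z_β = 1.357

Power = Φ(z_β) = Φ(1.357) ≈ 0.913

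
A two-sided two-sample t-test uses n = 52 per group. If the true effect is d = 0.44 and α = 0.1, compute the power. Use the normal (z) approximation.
Power ≈ 0.73

Power calculation (two-sample t-test, normal approximation):
z_β = d · √(n/2) - z_{α/2}
z_β = 0.44 · √(52/2) - 1.645
z_β = 0.44 · 5.099 - 1.645
z_β = 0.599

Power = Φ(z_β) = Φ(0.599) ≈ 0.725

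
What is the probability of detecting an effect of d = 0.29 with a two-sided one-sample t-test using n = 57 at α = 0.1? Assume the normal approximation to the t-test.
Power ≈ 0.71

Power calculation (one-sample t-test, normal approximation):
z_β = d · √n - z_{α/2}
z_β = 0.29 · √57 - 1.645
z_β = 0.29 · 7.550 - 1.645
z_β = 0.545

Power = Φ(z_β) = Φ(0.545) ≈ 0.707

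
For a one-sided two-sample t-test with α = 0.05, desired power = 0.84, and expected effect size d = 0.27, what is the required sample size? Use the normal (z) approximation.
n = 192 per group

Sample size formula (two-sample t-test, normal approximation):
n = 2 · ((z_α + z_β) / d)²

z_α = 1.645 (for α = 0.05, one-sided)
z_β = 0.994 (for power = 0.84)
d = 0.27

n = 2 · ((1.645 + 0.994) / 0.27)²
n = 2 · (9.774)²
n ≈ 191.06
Round up to the next whole number: n = 192 per group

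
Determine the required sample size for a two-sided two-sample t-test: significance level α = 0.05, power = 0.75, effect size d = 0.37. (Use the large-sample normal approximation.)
n = 102 per group

Sample size formula (two-sample t-test, normal approximation):
n = 2 · ((z_{α/2} + z_β) / d)²

z_{α/2} = 1.960 (for α = 0.05, two-sided)
z_β = 0.674 (for power = 0.75)
d = 0.37

n = 2 · ((1.960 + 0.674) / 0.37)²
n = 2 · (7.119)²
n ≈ 101.36
Round up to the next whole number: n = 102 per group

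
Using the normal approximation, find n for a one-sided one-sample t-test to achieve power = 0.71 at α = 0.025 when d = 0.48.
n = 28

Sample size formula (one-sample t-test, normal approximation):
n = ((z_α + z_β) / d)²

z_α = 1.960 (for α = 0.025, one-sided)
z_β = 0.553 (for power = 0.71)
d = 0.48

n = ((1.960 + 0.553) / 0.48)²
n = (5.235)²
n ≈ 27.41
Round up to the next whole number: n = 28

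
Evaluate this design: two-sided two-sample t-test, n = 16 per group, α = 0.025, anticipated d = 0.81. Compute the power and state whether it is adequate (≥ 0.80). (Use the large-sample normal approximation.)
Power ≈ 0.52; the study is underpowered (power < 0.80)

Power calculation (two-sample t-test, normal approximation):
z_β = d · √(n/2) - z_{α/2}
z_β = 0.81 · √(16/2) - 2.241
z_β = 0.81 · 2.828 - 2.241
z_β = 0.050

Power = Φ(z_β) = Φ(0.050) ≈ 0.520

Effect size d = 0.81 is large by Cohen's convention (0.2/0.5/0.8).

Threshold: power ≥ 0.80 is conventionally adequate.
Power ≈ 0.52 → the study is underpowered (power < 0.80).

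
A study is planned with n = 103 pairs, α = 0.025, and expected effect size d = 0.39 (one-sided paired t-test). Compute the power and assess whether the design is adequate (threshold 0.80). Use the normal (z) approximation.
Power ≈ 0.98; the study is adequately powered (power ≥ 0.80)

Power calculation (paired t-test, normal approximation):
z_β = d · √n - z_α
z_β = 0.39 · √103 - 1.960
z_β = 0.39 · 10.149 - 1.960
z_β = 1.998

Power = Φ(z_β) = Φ(1.998) ≈ 0.977

Effect size d = 0.39 is small by Cohen's convention (0.2/0.5/0.8).

Threshold: power ≥ 0.80 is conventionally adequate.
Power ≈ 0.98 → the study is adequately powered (power ≥ 0.80).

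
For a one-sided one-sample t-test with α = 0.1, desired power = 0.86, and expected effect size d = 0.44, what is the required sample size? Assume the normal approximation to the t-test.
n = 29

Sample size formula (one-sample t-test, normal approximation):
n = ((z_α + z_β) / d)²

z_α = 1.282 (for α = 0.1, one-sided)
z_β = 1.080 (for power = 0.86)
d = 0.44

n = ((1.282 + 1.080) / 0.44)²
n = (5.368)²
n ≈ 28.82
Round up to the next whole number: n = 29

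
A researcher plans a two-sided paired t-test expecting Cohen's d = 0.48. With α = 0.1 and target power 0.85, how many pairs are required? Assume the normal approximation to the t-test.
n = 32 pairs

Sample size formula (paired t-test, normal approximation):
n = ((z_{α/2} + z_β) / d)²

z_{α/2} = 1.645 (for α = 0.1, two-sided)
z_β = 1.036 (for power = 0.85)
d = 0.48

n = ((1.645 + 1.036) / 0.48)²
n = (5.585)²
n ≈ 31.19
Round up to the next whole number: n = 32 pairs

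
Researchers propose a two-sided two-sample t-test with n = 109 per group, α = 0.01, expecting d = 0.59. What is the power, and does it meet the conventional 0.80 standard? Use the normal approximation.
Power ≈ 0.96; the study is adequately powered (power ≥ 0.80)

Power calculation (two-sample t-test, normal approximation):
z_β = d · √(n/2) - z_{α/2}
z_β = 0.59 · √(109/2) - 2.576
z_β = 0.59 · 7.382 - 2.576
z_β = 1.780

Power = Φ(z_β) = Φ(1.780) ≈ 0.962

Effect size d = 0.59 is medium by Cohen's convention (0.2/0.5/0.8).

Threshold: power ≥ 0.80 is conventionally adequate.
Power ≈ 0.96 → the study is adequately powered (power ≥ 0.80).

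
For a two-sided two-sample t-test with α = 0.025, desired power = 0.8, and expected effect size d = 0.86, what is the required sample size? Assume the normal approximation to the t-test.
n = 26 per group

Sample size formula (two-sample t-test, normal approximation):
n = 2 · ((z_{α/2} + z_β) / d)²

z_{α/2} = 2.241 (for α = 0.025, two-sided)
z_β = 0.842 (for power = 0.8)
d = 0.86

n = 2 · ((2.241 + 0.842) / 0.86)²
n = 2 · (3.585)²
n ≈ 25.70
Round up to the next whole number: n = 26 per group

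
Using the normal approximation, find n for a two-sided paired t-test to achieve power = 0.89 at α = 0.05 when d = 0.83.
n = 15 pairs

Sample size formula (paired t-test, normal approximation):
n = ((z_{α/2} + z_β) / d)²

z_{α/2} = 1.960 (for α = 0.05, two-sided)
z_β = 1.227 (for power = 0.89)
d = 0.83

n = ((1.960 + 1.227) / 0.83)²
n = (3.840)²
n ≈ 14.75
Round up to the next whole number: n = 15 pairs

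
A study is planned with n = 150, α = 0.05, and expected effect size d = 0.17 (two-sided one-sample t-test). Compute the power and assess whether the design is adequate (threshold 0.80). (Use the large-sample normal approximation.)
Power ≈ 0.55; the study is underpowered (power < 0.80)

Power calculation (one-sample t-test, normal approximation):
z_β = d · √n - z_{α/2}
z_β = 0.17 · √150 - 1.960
z_β = 0.17 · 12.247 - 1.960
z_β = 0.122

Power = Φ(z_β) = Φ(0.122) ≈ 0.549

Effect size d = 0.17 is very small by Cohen's convention (0.2/0.5/0.8).

Threshold: power ≥ 0.80 is conventionally adequate.
Power ≈ 0.55 → the study is underpowered (power < 0.80).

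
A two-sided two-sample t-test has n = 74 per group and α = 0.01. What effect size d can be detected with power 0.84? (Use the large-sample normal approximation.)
d ≈ 0.59

Minimum detectable effect (two-sample t-test, normal approximation):
d = (z_{α/2} + z_β) / √(n/2)
d = (2.576 + 0.994) / √(74/2)
d = 3.570 / 6.083
d ≈ 0.59

By Cohen's convention (0.2 small / 0.5 medium / 0.8 large): medium effect.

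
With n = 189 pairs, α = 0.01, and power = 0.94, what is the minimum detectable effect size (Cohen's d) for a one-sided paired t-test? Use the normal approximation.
d ≈ 0.28

Minimum detectable effect (paired t-test, normal approximation):
d = (z_α + z_β) / √n
d = (2.326 + 1.555) / √189
d = 3.881 / 13.748
d ≈ 0.28

By Cohen's convention (0.2 small / 0.5 medium / 0.8 large): small effect.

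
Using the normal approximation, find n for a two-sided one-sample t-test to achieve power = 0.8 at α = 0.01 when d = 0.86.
n = 16

Sample size formula (one-sample t-test, normal approximation):
n = ((z_{α/2} + z_β) / d)²

z_{α/2} = 2.576 (for α = 0.01, two-sided)
z_β = 0.842 (for power = 0.8)
d = 0.86

n = ((2.576 + 0.842) / 0.86)²
n = (3.974)²
n ≈ 15.79
Round up to the next whole number: n = 16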